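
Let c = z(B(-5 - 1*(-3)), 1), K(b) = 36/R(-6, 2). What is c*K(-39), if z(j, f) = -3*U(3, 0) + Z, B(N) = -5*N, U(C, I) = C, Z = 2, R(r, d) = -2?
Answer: 126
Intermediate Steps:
K(b) = -18 (K(b) = 36/(-2) = 36*(-½) = -18)
z(j, f) = -7 (z(j, f) = -3*3 + 2 = -9 + 2 = -7)
c = -7
c*K(-39) = -7*(-18) = 126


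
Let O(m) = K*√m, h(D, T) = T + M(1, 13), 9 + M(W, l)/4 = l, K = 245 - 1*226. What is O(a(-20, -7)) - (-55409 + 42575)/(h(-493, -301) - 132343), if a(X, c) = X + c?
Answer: -6417/66314 + 57*I*√3 ≈ -0.096767 + 98.727*I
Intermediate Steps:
K = 19 (K = 245 - 226 = 19)
M(W, l) = -36 + 4*l
h(D, T) = 16 + T (h(D, T) = T + (-36 + 4*13) = T + (-36 + 52) = T + 16 = 16 + T)
O(m) = 19*√m
O(a(-20, -7)) - (-55409 + 42575)/(h(-493, -301) - 132343) = 19*√(-20 - 7) - (-55409 + 42575)/((16 - 301) - 132343) = 19*√(-27) - (-12834)/(-285 - 132343) = 19*(3*I*√3) - (-12834)/(-132628) = 57*I*√3 - (-12834)*(-1)/132628 = 57*I*√3 - 1*6417/66314 = 57*I*√3 - 6417/66314 = -6417/66314 + 57*I*√3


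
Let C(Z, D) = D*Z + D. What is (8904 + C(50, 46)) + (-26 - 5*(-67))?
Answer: 11559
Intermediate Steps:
C(Z, D) = D + D*Z
(8904 + C(50, 46)) + (-26 - 5*(-67)) = (8904 + 46*(1 + 50)) + (-26 - 5*(-67)) = (8904 + 46*51) + (-26 + 335) = (8904 + 2346) + 309 = 11250 + 309 = 11559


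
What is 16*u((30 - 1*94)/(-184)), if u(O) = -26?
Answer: -416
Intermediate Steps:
16*u((30 - 1*94)/(-184)) = 16*(-26) = -416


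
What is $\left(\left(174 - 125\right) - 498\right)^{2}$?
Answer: $201601$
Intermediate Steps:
$\left(\left(174 - 125\right) - 498\right)^{2} = \left(49 - 498\right)^{2} = \left(-449\right)^{2} = 201601$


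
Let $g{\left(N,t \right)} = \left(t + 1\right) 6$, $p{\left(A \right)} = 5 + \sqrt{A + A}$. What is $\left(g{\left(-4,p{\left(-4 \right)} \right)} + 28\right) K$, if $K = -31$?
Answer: $-1984 - 372 i \sqrt{2} \approx -1984.0 - 526.09 i$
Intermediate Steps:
$p{\left(A \right)} = 5 + \sqrt{2} \sqrt{A}$ ($p{\left(A \right)} = 5 + \sqrt{2 A} = 5 + \sqrt{2} \sqrt{A}$)
$g{\left(N,t \right)} = 6 + 6 t$ ($g{\left(N,t \right)} = \left(1 + t\right) 6 = 6 + 6 t$)
$\left(g{\left(-4,p{\left(-4 \right)} \right)} + 28\right) K = \left(\left(6 + 6 \left(5 + \sqrt{2} \sqrt{-4}\right)\right) + 28\right) \left(-31\right) = \left(\left(6 + 6 \left(5 + \sqrt{2} \cdot 2 i\right)\right) + 28\right) \left(-31\right) = \left(\left(6 + 6 \left(5 + 2 i \sqrt{2}\right)\right) + 28\right) \left(-31\right) = \left(\left(6 + \left(30 + 12 i \sqrt{2}\right)\right) + 28\right) \left(-31\right) = \left(\left(36 + 12 i \sqrt{2}\right) + 28\right) \left(-31\right) = \left(64 + 12 i \sqrt{2}\right) \left(-31\right) = -1984 - 372 i \sqrt{2}$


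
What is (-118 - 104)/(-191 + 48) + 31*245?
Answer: 1086307/143 ≈ 7596.6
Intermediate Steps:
(-118 - 104)/(-191 + 48) + 31*245 = -222/(-143) + 7595 = -222*(-1/143) + 7595 = 222/143 + 7595 = 1086307/143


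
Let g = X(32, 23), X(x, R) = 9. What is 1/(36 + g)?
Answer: 1/45 ≈ 0.022222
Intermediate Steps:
g = 9
1/(36 + g) = 1/(36 + 9) = 1/45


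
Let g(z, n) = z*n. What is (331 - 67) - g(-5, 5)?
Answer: 289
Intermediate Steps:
g(z, n) = n*z
(331 - 67) - g(-5, 5) = (331 - 67) - 5*(-5) = 264 - 1*(-25) = 264 + 25 = 289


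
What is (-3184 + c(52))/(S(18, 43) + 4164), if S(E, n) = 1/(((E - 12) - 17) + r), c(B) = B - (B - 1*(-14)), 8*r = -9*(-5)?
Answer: -68757/89522 ≈ -0.76805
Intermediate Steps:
r = 45/8 (r = (-9*(-5))/8 = (1/8)*45 = 45/8 ≈ 5.6250)
c(B) = -14 (c(B) = B - (B + 14) = B - (14 + B) = B + (-14 - B) = -14)
S(E, n) = 1/(-187/8 + E) (S(E, n) = 1/(((E - 12) - 17) + 45/8) = 1/(((-12 + E) - 17) + 45/8) = 1/((-29 + E) + 45/8) = 1/(-187/8 + E))
(-3184 + c(52))/(S(18, 43) + 4164) = (-3184 - 14)/(8/(-187 + 8*18) + 4164) = -3198/(8/(-187 + 144) + 4164) = -3198/(8/(-43) + 4164) = -3198/(8*(-1/43) + 4164) = -3198/(-8/43 + 4164) = -3198/179044/43 = -3198*43/179044 = -68757/89522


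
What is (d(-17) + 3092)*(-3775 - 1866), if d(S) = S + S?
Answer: -17250178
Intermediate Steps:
d(S) = 2*S
(d(-17) + 3092)*(-3775 - 1866) = (2*(-17) + 3092)*(-3775 - 1866) = (-34 + 3092)*(-5641) = 3058*(-5641) = -17250178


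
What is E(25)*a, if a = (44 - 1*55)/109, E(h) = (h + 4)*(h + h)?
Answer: -15950/109 ≈ -146.33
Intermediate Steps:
E(h) = 2*h*(4 + h) (E(h) = (4 + h)*(2*h) = 2*h*(4 + h))
a = -11/109 (a = (44 - 55)*(1/109) = -11*1/109 = -11/109 ≈ -0.10092)
E(25)*a = (2*25*(4 + 25))*(-11/109) = (2*25*29)*(-11/109) = 1450*(-11/109) = -15950/109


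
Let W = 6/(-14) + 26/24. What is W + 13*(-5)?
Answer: -5405/84 ≈ -64.345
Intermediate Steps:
W = 55/84 (W = 6*(-1/14) + 26*(1/24) = -3/7 + 13/12 = 55/84 ≈ 0.65476)
W + 13*(-5) = 55/84 + 13*(-5) = 55/84 - 65 = -5405/84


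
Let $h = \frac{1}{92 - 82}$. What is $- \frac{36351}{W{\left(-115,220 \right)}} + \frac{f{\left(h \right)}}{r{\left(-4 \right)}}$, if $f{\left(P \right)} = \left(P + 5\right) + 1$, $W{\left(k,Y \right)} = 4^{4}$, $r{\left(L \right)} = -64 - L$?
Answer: $- \frac{2728277}{19200} \approx -142.1$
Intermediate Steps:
$W{\left(k,Y \right)} = 256$
$h = \frac{1}{10} \approx 0.1$
$f{\left(P \right)} = 6 + P$ ($f{\left(P \right)} = \left(5 + P\right) + 1 = 6 + P$)
$- \frac{36351}{W{\left(-115,220 \right)}} + \frac{f{\left(h \right)}}{r{\left(-4 \right)}} = - \frac{36351}{256} + \frac{6 + \frac{1}{10}}{-64 - -4} = \left(-36351\right) \frac{1}{256} + \frac{61}{10 \left(-64 + 4\right)} = - \frac{36351}{256} + \frac{61}{10 \left(-60\right)} = - \frac{36351}{256} + \frac{61}{10} \left(- \frac{1}{60}\right) = - \frac{36351}{256} - \frac{61}{600} = - \frac{2728277}{19200}$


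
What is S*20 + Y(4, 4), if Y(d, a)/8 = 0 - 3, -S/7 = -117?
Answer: 16356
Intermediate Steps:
S = 819 (S = -7*(-117) = 819)
Y(d, a) = -24 (Y(d, a) = 8*(0 - 3) = 8*(-3) = -24)
S*20 + Y(4, 4) = 819*20 - 24 = 16380 - 24 = 16356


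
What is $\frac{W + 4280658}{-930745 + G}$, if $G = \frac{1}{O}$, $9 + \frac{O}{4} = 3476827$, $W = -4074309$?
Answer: $- \frac{956583889976}{4314707959213} \approx -0.2217$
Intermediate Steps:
$O = 13907272$ ($O = -36 + 4 \cdot 3476827 = -36 + 13907308 = 13907272$)
$G = \frac{1}{13907272} \approx 7.1905 \cdot 10^{-8}$
$\frac{W + 4280658}{-930745 + G} = \frac{-4074309 + 4280658}{-930745 + \frac{1}{13907272}} = \frac{206349}{- \frac{12944123877639}{13907272}} = 206349 \left(- \frac{13907272}{12944123877639}\right) = - \frac{956583889976}{4314707959213}$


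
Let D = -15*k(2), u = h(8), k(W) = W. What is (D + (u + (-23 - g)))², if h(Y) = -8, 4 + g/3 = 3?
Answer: 3364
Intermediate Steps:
g = -3 (g = -12 + 3*3 = -12 + 9 = -3)
u = -8
D = -30 (D = -15*2 = -30)
(D + (u + (-23 - g)))² = (-30 + (-8 + (-23 - 1*(-3))))² = (-30 + (-8 + (-23 + 3)))² = (-30 + (-8 - 20))² = (-30 - 28)² = (-58)² = 3364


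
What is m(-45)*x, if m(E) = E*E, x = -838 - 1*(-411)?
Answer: -864675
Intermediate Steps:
x = -427 (x = -838 + 411 = -427)
m(E) = E²
m(-45)*x = (-45)²*(-427) = 2025*(-427) = -864675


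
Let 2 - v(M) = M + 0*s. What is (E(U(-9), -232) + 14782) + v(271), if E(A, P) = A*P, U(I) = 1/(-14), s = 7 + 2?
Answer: 101707/7 ≈ 14530.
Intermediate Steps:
s = 9
v(M) = 2 - M (v(M) = 2 - (M + 0*9) = 2 - (M + 0) = 2 - M)
U(I) = -1/14
(E(U(-9), -232) + 14782) + v(271) = (-1/14*(-232) + 14782) + (2 - 1*271) = (116/7 + 14782) + (2 - 271) = 103590/7 - 269 = 101707/7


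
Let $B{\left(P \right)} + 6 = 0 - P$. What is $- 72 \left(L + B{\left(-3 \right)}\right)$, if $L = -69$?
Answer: $5184$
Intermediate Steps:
$B{\left(P \right)} = -6 - P$ ($B{\left(P \right)} = -6 + \left(0 - P\right) = -6 - P$)
$- 72 \left(L + B{\left(-3 \right)}\right) = - 72 \left(-69 - 3\right) = \left(-72\right) \left(-72\right) = 5184$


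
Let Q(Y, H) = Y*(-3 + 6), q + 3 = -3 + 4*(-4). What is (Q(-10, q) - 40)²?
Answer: 4900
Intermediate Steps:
q = -22 (q = -3 + (-3 + 4*(-4)) = -3 + (-3 - 16) = -3 - 19 = -22)
Q(Y, H) = 3*Y (Q(Y, H) = Y*3 = 3*Y)
(Q(-10, q) - 40)² = (3*(-10) - 40)² = (-30 - 40)² = (-70)² = 4900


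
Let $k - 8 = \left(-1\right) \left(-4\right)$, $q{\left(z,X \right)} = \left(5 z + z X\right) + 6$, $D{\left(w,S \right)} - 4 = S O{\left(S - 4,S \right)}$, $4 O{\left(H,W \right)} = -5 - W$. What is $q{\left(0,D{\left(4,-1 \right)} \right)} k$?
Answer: $72$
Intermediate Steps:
$O{\left(H,W \right)} = - \frac{5}{4} - \frac{W}{4}$ ($O{\left(H,W \right)} = \frac{-5 - W}{4} = - \frac{5}{4} - \frac{W}{4}$)
$D{\left(w,S \right)} = 4 + S \left(- \frac{5}{4} - \frac{S}{4}\right)$
$q{\left(z,X \right)} = 6 + 5 z + X z$ ($q{\left(z,X \right)} = \left(5 z + X z\right) + 6 = 6 + 5 z + X z$)
$k = 12$ ($k = 8 - -4 = 8 + 4 = 12$)
$q{\left(0,D{\left(4,-1 \right)} \right)} k = \left(6 + 5 \cdot 0 + \left(4 - - \frac{5 - 1}{4}\right) 0\right) 12 = \left(6 + 0 + \left(4 - \left(- \frac{1}{4}\right) 4\right) 0\right) 12 = \left(6 + 0 + \left(4 + 1\right) 0\right) 12 = \left(6 + 0 + 5 \cdot 0\right) 12 = \left(6 + 0 + 0\right) 12 = 6 \cdot 12 = 72$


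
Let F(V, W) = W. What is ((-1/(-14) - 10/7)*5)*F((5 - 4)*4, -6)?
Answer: 285/7 ≈ 40.714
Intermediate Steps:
((-1/(-14) - 10/7)*5)*F((5 - 4)*4, -6) = ((-1/(-14) - 10/7)*5)*(-6) = ((-1*(-1/14) - 10*1/7)*5)*(-6) = ((1/14 - 10/7)*5)*(-6) = -19/14*5*(-6) = -95/14*(-6) = 285/7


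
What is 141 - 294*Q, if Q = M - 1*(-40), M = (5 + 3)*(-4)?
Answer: -2211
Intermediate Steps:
M = -32 (M = 8*(-4) = -32)
Q = 8 (Q = -32 - 1*(-40) = -32 + 40 = 8)
141 - 294*Q = 141 - 294*8 = 141 - 2352 = -2211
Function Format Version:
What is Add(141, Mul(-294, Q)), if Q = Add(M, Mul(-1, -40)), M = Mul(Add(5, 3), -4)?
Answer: -2211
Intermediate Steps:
M = -32 (M = Mul(8, -4) = -32)
Q = 8 (Q = Add(-32, Mul(-1, -40)) = Add(-32, 40) = 8)
Add(141, Mul(-294, Q)) = Add(141, Mul(-294, 8)) = Add(141, -2352) = -2211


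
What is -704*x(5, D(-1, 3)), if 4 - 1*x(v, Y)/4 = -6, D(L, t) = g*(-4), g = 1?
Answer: -28160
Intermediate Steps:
D(L, t) = -4 (D(L, t) = 1*(-4) = -4)
x(v, Y) = 40 (x(v, Y) = 16 - 4*(-6) = 16 + 24 = 40)
-704*x(5, D(-1, 3)) = -704*40 = -28160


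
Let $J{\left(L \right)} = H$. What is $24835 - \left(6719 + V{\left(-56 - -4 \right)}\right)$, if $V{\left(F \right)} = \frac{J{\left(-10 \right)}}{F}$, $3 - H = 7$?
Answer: $\frac{235507}{13} \approx 18116.0$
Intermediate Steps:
$H = -4$ ($H = 3 - 7 = -4$)
$J{\left(L \right)} = -4$
$V{\left(F \right)} = - \frac{4}{F}$
$24835 - \left(6719 + V{\left(-56 - -4 \right)}\right) = 24835 - \left(6719 - \frac{4}{-56 - -4}\right) = 24835 - \left(6719 - \frac{4}{-56 + 4}\right) = 24835 - \left(6719 - \frac{4}{-52}\right) = 24835 - \left(6719 - - \frac{1}{13}\right) = 24835 - \frac{87348}{13} = \frac{235507}{13}$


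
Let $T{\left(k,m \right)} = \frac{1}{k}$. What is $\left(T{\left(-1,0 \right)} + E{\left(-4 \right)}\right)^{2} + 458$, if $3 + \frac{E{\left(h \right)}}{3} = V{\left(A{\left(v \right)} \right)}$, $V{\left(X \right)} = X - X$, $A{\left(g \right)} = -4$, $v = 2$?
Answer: $558$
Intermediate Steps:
$V{\left(X \right)} = 0$
$E{\left(h \right)} = -9$ ($E{\left(h \right)} = -9 + 3 \cdot 0 = -9 + 0 = -9$)
$\left(T{\left(-1,0 \right)} + E{\left(-4 \right)}\right)^{2} + 458 = \left(\frac{1}{-1} - 9\right)^{2} + 458 = \left(-1 - 9\right)^{2} + 458 = \left(-10\right)^{2} + 458 = 100 + 458 = 558$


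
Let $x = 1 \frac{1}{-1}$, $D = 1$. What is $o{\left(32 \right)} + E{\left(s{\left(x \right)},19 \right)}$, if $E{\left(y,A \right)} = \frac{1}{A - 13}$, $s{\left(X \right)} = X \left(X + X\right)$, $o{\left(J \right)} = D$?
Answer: $\frac{7}{6} \approx 1.1667$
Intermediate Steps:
$x = -1$ ($x = 1 \left(-1\right) = -1$)
$o{\left(J \right)} = 1$
$s{\left(X \right)} = 2 X^{2}$ ($s{\left(X \right)} = X 2 X = 2 X^{2}$)
$E{\left(y,A \right)} = \frac{1}{-13 + A}$
$o{\left(32 \right)} + E{\left(s{\left(x \right)},19 \right)} = 1 + \frac{1}{-13 + 19} = 1 + \frac{1}{6} = \frac{7}{6}$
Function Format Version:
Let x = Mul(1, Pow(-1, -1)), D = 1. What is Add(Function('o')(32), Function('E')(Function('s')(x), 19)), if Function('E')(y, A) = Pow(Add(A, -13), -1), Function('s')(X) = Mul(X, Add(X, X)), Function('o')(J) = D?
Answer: Rational(7, 6) ≈ 1.1667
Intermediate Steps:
x = -1 (x = Mul(1, -1) = -1)
Function('o')(J) = 1
Function('s')(X) = Mul(2, Pow(X, 2)) (Function('s')(X) = Mul(X, Mul(2, X)) = Mul(2, Pow(X, 2)))
Function('E')(y, A) = Pow(Add(-13, A), -1)
Add(Function('o')(32), Function('E')(Function('s')(x), 19)) = Add(1, Pow(Add(-13, 19), -1)) = Add(1, Pow(6, -1)) = Add(1, Rational(1, 6)) = Rational(7, 6)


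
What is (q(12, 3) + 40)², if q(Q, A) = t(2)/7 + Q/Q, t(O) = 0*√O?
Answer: 1681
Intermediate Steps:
t(O) = 0
q(Q, A) = 1 (q(Q, A) = 0/7 + Q/Q = 0*(⅐) + 1 = 0 + 1 = 1)
(q(12, 3) + 40)² = (1 + 40)² = 41² = 1681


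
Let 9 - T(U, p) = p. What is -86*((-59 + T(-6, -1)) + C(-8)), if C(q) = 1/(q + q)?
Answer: 33755/8 ≈ 4219.4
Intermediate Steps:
C(q) = 1/(2*q)
T(U, p) = 9 - p
-86*((-59 + T(-6, -1)) + C(-8)) = -86*((-59 + (9 - 1*(-1))) + (1/2)/(-8)) = -86*((-59 + (9 + 1)) + (1/2)*(-1/8)) = -86*((-59 + 10) - 1/16) = -86*(-49 - 1/16) = -86*(-785/16) = 33755/8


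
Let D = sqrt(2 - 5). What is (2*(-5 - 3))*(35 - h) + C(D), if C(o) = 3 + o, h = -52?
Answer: -1389 + I*sqrt(3) ≈ -1389.0 + 1.732*I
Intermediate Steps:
D = I*sqrt(3) (D = sqrt(-3) = I*sqrt(3) ≈ 1.732*I)
(2*(-5 - 3))*(35 - h) + C(D) = (2*(-5 - 3))*(35 - 1*(-52)) + (3 + I*sqrt(3)) = (2*(-8))*(35 + 52) + (3 + I*sqrt(3)) = -16*87 + (3 + I*sqrt(3)) = -1392 + (3 + I*sqrt(3)) = -1389 + I*sqrt(3)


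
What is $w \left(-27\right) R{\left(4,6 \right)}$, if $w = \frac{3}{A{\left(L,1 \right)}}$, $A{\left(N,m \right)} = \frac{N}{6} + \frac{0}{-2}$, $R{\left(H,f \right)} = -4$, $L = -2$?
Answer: $-972$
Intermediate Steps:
$A{\left(N,m \right)} = \frac{N}{6}$ ($A{\left(N,m \right)} = N \frac{1}{6} + 0 \left(- \frac{1}{2}\right) = \frac{N}{6} + 0 = \frac{N}{6}$)
$w = -9$ ($w = \frac{3}{\frac{1}{6} \left(-2\right)} = \frac{3}{- \frac{1}{3}} = 3 \left(-3\right) = -9$)
$w \left(-27\right) R{\left(4,6 \right)} = \left(-9\right) \left(-27\right) \left(-4\right) = 243 \left(-4\right) = -972$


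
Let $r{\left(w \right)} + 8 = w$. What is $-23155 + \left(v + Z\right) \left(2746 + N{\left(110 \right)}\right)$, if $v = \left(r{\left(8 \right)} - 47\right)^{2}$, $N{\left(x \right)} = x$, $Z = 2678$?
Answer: $13934117$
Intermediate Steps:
$r{\left(w \right)} = -8 + w$
$v = 2209$ ($v = \left(\left(-8 + 8\right) - 47\right)^{2} = \left(0 + \left(-44 + \left(-12 + 9\right)\right)\right)^{2} = \left(0 - 47\right)^{2} = \left(-47\right)^{2} = 2209$)
$-23155 + \left(v + Z\right) \left(2746 + N{\left(110 \right)}\right) = -23155 + \left(2209 + 2678\right) \left(2746 + 110\right) = -23155 + 4887 \cdot 2856 = -23155 + 13957272 = 13934117$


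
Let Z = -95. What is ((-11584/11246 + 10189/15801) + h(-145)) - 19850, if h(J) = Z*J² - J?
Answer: -7791983545195/3863001 ≈ -2.0171e+6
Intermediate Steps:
h(J) = -J - 95*J² (h(J) = -95*J² - J = -J - 95*J²)
((-11584/11246 + 10189/15801) + h(-145)) - 19850 = ((-11584/11246 + 10189/15801) - 145*(-1 - 95*(-145))) - 19850 = ((-11584*1/11246 + 10189*(1/15801)) - 145*(-1 + 13775)) - 19850 = ((-5792/5623 + 443/687) - 145*13774) - 19850 = (-1488115/3863001 - 1997230) - 19850 = -7715302975345/3863001 - 19850 = -7791983545195/3863001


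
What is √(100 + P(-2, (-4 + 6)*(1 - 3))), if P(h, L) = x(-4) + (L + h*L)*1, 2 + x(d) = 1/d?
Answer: √407/2 ≈ 10.087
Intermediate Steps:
x(d) = -2 + 1/d
P(h, L) = -9/4 + L + L*h (P(h, L) = (-2 + 1/(-4)) + (L + h*L)*1 = (-2 - ¼) + (L + L*h)*1 = -9/4 + (L + L*h) = -9/4 + L + L*h)
√(100 + P(-2, (-4 + 6)*(1 - 3))) = √(100 + (-9/4 + (-4 + 6)*(1 - 3) + ((-4 + 6)*(1 - 3))*(-2))) = √(100 + (-9/4 + 2*(-2) + (2*(-2))*(-2))) = √(100 + (-9/4 - 4 - 4*(-2))) = √(100 + (-9/4 - 4 + 8)) = √(100 + 7/4) = √(407/4) = √407/2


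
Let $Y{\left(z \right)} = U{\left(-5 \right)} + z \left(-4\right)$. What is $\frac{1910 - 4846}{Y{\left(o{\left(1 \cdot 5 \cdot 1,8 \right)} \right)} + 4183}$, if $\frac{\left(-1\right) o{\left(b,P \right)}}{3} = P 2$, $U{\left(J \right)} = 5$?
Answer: $- \frac{734}{1095} \approx -0.67032$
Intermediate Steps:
$o{\left(b,P \right)} = - 6 P$ ($o{\left(b,P \right)} = - 3 P 2 = - 3 \cdot 2 P = - 6 P$)
$Y{\left(z \right)} = 5 - 4 z$ ($Y{\left(z \right)} = 5 + z \left(-4\right) = 5 - 4 z$)
$\frac{1910 - 4846}{Y{\left(o{\left(1 \cdot 5 \cdot 1,8 \right)} \right)} + 4183} = \frac{1910 - 4846}{\left(5 - 4 \left(\left(-6\right) 8\right)\right) + 4183} = - \frac{2936}{\left(5 - -192\right) + 4183} = - \frac{2936}{\left(5 + 192\right) + 4183} = - \frac{2936}{197 + 4183} = - \frac{2936}{4380} = \left(-2936\right) \frac{1}{4380} = - \frac{734}{1095}$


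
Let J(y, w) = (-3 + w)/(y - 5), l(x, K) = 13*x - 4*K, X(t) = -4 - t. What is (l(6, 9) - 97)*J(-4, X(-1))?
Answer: -110/3 ≈ -36.667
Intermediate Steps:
l(x, K) = -4*K + 13*x
J(y, w) = (-3 + w)/(-5 + y)
(l(6, 9) - 97)*J(-4, X(-1)) = ((-4*9 + 13*6) - 97)*((-3 + (-4 - 1*(-1)))/(-5 - 4)) = ((-36 + 78) - 97)*((-3 + (-4 + 1))/(-9)) = (42 - 97)*(-(-3 - 3)/9) = -(-55)*(-6)/9 = -55*⅔ = -110/3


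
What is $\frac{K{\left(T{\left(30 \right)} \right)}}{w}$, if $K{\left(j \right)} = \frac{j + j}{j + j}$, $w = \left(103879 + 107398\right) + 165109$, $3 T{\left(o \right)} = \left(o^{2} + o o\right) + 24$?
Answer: $\frac{1}{376386} \approx 2.6568 \cdot 10^{-6}$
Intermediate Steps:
$T{\left(o \right)} = 8 + \frac{2 o^{2}}{3}$ ($T{\left(o \right)} = \frac{\left(o^{2} + o o\right) + 24}{3} = \frac{\left(o^{2} + o^{2}\right) + 24}{3} = \frac{2 o^{2} + 24}{3} = \frac{24 + 2 o^{2}}{3} = 8 + \frac{2 o^{2}}{3}$)
$w = 376386$ ($w = 211277 + 165109 = 376386$)
$K{\left(j \right)} = 1$ ($K{\left(j \right)} = \frac{2 j}{2 j} = 2 j \frac{1}{2 j} = 1$)
$\frac{K{\left(T{\left(30 \right)} \right)}}{w} = 1 \cdot \frac{1}{376386} = \frac{1}{376386}$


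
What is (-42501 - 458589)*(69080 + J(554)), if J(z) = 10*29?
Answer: -34760613300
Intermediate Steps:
J(z) = 290
(-42501 - 458589)*(69080 + J(554)) = (-42501 - 458589)*(69080 + 290) = -501090*69370 = -34760613300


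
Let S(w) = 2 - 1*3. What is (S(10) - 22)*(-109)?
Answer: 2507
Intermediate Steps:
S(w) = -1 (S(w) = 2 - 3 = -1)
(S(10) - 22)*(-109) = (-1 - 22)*(-109) = -23*(-109) = 2507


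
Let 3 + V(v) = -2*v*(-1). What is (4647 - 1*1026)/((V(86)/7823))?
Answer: 28327083/169 ≈ 1.6762e+5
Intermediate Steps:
V(v) = -3 + 2*v (V(v) = -3 - 2*v*(-1) = -3 + 2*v)
(4647 - 1*1026)/((V(86)/7823)) = (4647 - 1*1026)/(((-3 + 2*86)/7823)) = (4647 - 1026)/(((-3 + 172)*(1/7823))) = 3621/((169*(1/7823))) = 3621/(169/7823) = 3621*(7823/169) = 28327083/169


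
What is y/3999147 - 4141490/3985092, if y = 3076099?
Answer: -717314965487/2656161452754 ≈ -0.27006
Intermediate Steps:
y/3999147 - 4141490/3985092 = 3076099/3999147 - 4141490/3985092 = 3076099*(1/3999147) - 4141490*1/3985092 = 3076099/3999147 - 2070745/1992546 = -717314965487/2656161452754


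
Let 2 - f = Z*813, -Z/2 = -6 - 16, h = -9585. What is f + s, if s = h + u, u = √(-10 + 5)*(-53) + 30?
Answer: -45325 - 53*I*√5 ≈ -45325.0 - 118.51*I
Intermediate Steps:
Z = 44 (Z = -2*(-6 - 16) = -2*(-22) = 44)
u = 30 - 53*I*√5 (u = √(-5)*(-53) + 30 = (I*√5)*(-53) + 30 = -53*I*√5 + 30 = 30 - 53*I*√5 ≈ 30.0 - 118.51*I)
f = -35770 (f = 2 - 44*813 = 2 - 1*35772 = 2 - 35772 = -35770)
s = -9555 - 53*I*√5 (s = -9585 + (30 - 53*I*√5) = -9555 - 53*I*√5 ≈ -9555.0 - 118.51*I)
f + s = -35770 + (-9555 - 53*I*√5) = -45325 - 53*I*√5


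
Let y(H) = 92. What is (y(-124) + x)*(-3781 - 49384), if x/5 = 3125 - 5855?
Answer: 720811070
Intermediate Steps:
x = -13650 (x = 5*(3125 - 5855) = 5*(-2730) = -13650)
(y(-124) + x)*(-3781 - 49384) = (92 - 13650)*(-3781 - 49384) = -13558*(-53165) = 720811070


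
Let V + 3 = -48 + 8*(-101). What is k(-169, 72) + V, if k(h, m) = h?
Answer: -1028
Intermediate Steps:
V = -859 (V = -3 + (-48 + 8*(-101)) = -3 + (-48 - 808) = -3 - 856 = -859)
k(-169, 72) + V = -169 - 859 = -1028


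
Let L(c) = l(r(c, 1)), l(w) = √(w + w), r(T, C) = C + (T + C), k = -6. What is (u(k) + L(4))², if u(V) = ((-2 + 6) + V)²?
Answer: 28 + 16*√3 ≈ 55.713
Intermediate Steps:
r(T, C) = T + 2*C (r(T, C) = C + (C + T) = T + 2*C)
l(w) = √2*√w (l(w) = √(2*w) = √2*√w)
u(V) = (4 + V)²
L(c) = √2*√(2 + c) (L(c) = √2*√(c + 2*1) = √2*√(c + 2) = √2*√(2 + c))
(u(k) + L(4))² = ((4 - 6)² + √(4 + 2*4))² = ((-2)² + √(4 + 8))² = (4 + √12)² = (4 + 2*√3)²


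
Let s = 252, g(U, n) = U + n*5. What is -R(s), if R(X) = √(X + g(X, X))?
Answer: -42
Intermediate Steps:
g(U, n) = U + 5*n
R(X) = √7*√X (R(X) = √(X + (X + 5*X)) = √(X + 6*X) = √(7*X) = √7*√X)
-R(s) = -√7*√252 = -√7*6*√7 = -1*42 = -42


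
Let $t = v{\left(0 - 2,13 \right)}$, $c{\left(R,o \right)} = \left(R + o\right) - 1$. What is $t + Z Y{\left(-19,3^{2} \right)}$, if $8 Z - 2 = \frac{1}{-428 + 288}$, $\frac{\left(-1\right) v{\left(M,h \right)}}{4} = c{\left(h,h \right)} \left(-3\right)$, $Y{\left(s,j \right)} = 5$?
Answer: $\frac{67479}{224} \approx 301.25$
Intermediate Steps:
$c{\left(R,o \right)} = -1 + R + o$
$v{\left(M,h \right)} = -12 + 24 h$ ($v{\left(M,h \right)} = - 4 \left(-1 + h + h\right) \left(-3\right) = - 4 \left(-1 + 2 h\right) \left(-3\right) = - 4 \left(3 - 6 h\right) = -12 + 24 h$)
$Z = \frac{279}{1120}$ ($Z = \frac{1}{4} + \frac{1}{8 \left(-428 + 288\right)} = \frac{1}{4} + \frac{1}{8 \left(-140\right)} = \frac{1}{4} + \frac{1}{8} \left(- \frac{1}{140}\right) = \frac{1}{4} - \frac{1}{1120} = \frac{279}{1120} \approx 0.24911$)
$t = 300$ ($t = -12 + 24 \cdot 13 = -12 + 312 = 300$)
$t + Z Y{\left(-19,3^{2} \right)} = 300 + \frac{279}{1120} \cdot 5 = 300 + \frac{279}{224} = \frac{67479}{224}$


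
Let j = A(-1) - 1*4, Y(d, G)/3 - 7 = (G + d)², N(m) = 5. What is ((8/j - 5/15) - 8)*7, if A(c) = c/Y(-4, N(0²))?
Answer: -21007/291 ≈ -72.189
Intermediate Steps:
Y(d, G) = 21 + 3*(G + d)²
A(c) = c/24 (A(c) = c/(21 + 3*(5 - 4)²) = c/(21 + 3*1²) = c/(21 + 3*1) = c/(21 + 3) = c/24)
j = -97/24 (j = (1/24)*(-1) - 1*4 = -1/24 - 4 = -97/24 ≈ -4.0417)
((8/j - 5/15) - 8)*7 = ((8/(-97/24) - 5/15) - 8)*7 = ((8*(-24/97) - 5*1/15) - 8)*7 = ((-192/97 - ⅓) - 8)*7 = (-673/291 - 8)*7 = -3001/291*7 = -21007/291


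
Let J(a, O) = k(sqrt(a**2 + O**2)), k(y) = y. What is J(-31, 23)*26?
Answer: 26*sqrt(1490) ≈ 1003.6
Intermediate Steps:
J(a, O) = sqrt(O**2 + a**2) (J(a, O) = sqrt(a**2 + O**2) = sqrt(O**2 + a**2))
J(-31, 23)*26 = sqrt(23**2 + (-31)**2)*26 = sqrt(529 + 961)*26 = sqrt(1490)*26 = 26*sqrt(1490)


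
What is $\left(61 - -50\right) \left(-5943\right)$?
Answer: $-659673$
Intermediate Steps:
$\left(61 - -50\right) \left(-5943\right) = \left(61 + 50\right) \left(-5943\right) = 111 \left(-5943\right) = -659673$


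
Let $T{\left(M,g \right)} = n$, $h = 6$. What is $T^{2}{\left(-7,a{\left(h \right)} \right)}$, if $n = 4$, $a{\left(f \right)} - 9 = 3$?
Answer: $16$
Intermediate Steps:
$a{\left(f \right)} = 12$ ($a{\left(f \right)} = 9 + 3 = 12$)
$T{\left(M,g \right)} = 4$
$T^{2}{\left(-7,a{\left(h \right)} \right)} = 4^{2} = 16$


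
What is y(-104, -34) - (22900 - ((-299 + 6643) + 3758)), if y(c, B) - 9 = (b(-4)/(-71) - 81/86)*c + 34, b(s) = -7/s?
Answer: -38634137/3053 ≈ -12654.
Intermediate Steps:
y(c, B) = 43 - 11803*c/12212 (y(c, B) = 9 + ((-7/(-4)/(-71) - 81/86)*c + 34) = 9 + ((-7*(-1/4)*(-1/71) - 81*1/86)*c + 34) = 9 + (((7/4)*(-1/71) - 81/86)*c + 34) = 9 + ((-7/284 - 81/86)*c + 34) = 9 + (-11803*c/12212 + 34) = 9 + (34 - 11803*c/12212) = 43 - 11803*c/12212)
y(-104, -34) - (22900 - ((-299 + 6643) + 3758)) = (43 - 11803/12212*(-104)) - (22900 - ((-299 + 6643) + 3758)) = (43 + 306878/3053) - (22900 - (6344 + 3758)) = 438157/3053 - (22900 - 1*10102) = 438157/3053 - (22900 - 10102) = 438157/3053 - 1*12798 = 438157/3053 - 12798 = -38634137/3053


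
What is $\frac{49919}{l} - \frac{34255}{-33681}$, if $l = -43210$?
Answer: $- \frac{201163289}{1455356010} \approx -0.13822$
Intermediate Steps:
$\frac{49919}{l} - \frac{34255}{-33681} = \frac{49919}{-43210} - \frac{34255}{-33681} = 49919 \left(- \frac{1}{43210}\right) - - \frac{34255}{33681} = - \frac{49919}{43210} + \frac{34255}{33681} = - \frac{201163289}{1455356010}$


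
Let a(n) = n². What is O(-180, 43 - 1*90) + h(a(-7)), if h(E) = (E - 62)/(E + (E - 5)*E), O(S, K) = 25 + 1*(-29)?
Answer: -8833/2205 ≈ -4.0059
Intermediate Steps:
O(S, K) = -4 (O(S, K) = 25 - 29 = -4)
h(E) = (-62 + E)/(E + E*(-5 + E)) (h(E) = (-62 + E)/(E + (-5 + E)*E) = (-62 + E)/(E + E*(-5 + E)))
O(-180, 43 - 1*90) + h(a(-7)) = -4 + (-62 + (-7)²)/(((-7)²)*(-4 + (-7)²)) = -4 + (-62 + 49)/(49*(-4 + 49)) = -4 + (1/49)*(-13)/45 = -4 + (1/49)*(1/45)*(-13) = -4 - 13/2205 = -8833/2205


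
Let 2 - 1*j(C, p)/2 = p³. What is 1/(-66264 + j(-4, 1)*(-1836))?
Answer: -1/69936 ≈ -1.4299e-5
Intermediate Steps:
j(C, p) = 4 - 2*p³
1/(-66264 + j(-4, 1)*(-1836)) = 1/(-66264 + (4 - 2*1³)*(-1836)) = 1/(-66264 + (4 - 2*1)*(-1836)) = 1/(-66264 + (4 - 2)*(-1836)) = 1/(-66264 + 2*(-1836)) = 1/(-66264 - 3672) = 1/(-69936) = -1/69936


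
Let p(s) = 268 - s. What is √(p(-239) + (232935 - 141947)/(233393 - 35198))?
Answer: √19933631185335/198195 ≈ 22.527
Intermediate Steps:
√(p(-239) + (232935 - 141947)/(233393 - 35198)) = √((268 - 1*(-239)) + (232935 - 141947)/(233393 - 35198)) = √((268 + 239) + 90988/198195) = √(507 + 90988*(1/198195)) = √(507 + 90988/198195) = √(100575853/198195) = √19933631185335/198195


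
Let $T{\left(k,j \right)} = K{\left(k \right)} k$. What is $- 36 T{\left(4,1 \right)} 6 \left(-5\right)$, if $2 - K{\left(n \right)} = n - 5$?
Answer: $12960$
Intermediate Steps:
$K{\left(n \right)} = 7 - n$ ($K{\left(n \right)} = 2 - \left(n - 5\right) = 2 - \left(-5 + n\right) = 7 - n$)
$T{\left(k,j \right)} = k \left(7 - k\right)$ ($T{\left(k,j \right)} = \left(7 - k\right) k = k \left(7 - k\right)$)
$- 36 T{\left(4,1 \right)} 6 \left(-5\right) = - 36 \cdot 4 \left(7 - 4\right) 6 \left(-5\right) = - 36 \cdot 4 \cdot 3 \cdot 6 \left(-5\right) = - 36 \cdot 12 \cdot 6 \left(-5\right) = \left(-36\right) 72 \left(-5\right) = \left(-2592\right) \left(-5\right) = 12960$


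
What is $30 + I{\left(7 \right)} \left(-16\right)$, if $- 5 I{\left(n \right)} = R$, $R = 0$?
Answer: $30$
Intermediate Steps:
$I{\left(n \right)} = 0$ ($I{\left(n \right)} = \left(- \frac{1}{5}\right) 0 = 0$)
$30 + I{\left(7 \right)} \left(-16\right) = 30 + 0 \left(-16\right) = 30 + 0 = 30$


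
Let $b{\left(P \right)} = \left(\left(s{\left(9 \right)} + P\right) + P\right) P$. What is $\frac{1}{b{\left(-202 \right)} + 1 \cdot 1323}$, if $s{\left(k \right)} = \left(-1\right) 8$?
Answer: $\frac{1}{84547} \approx 1.1828 \cdot 10^{-5}$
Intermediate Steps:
$s{\left(k \right)} = -8$
$b{\left(P \right)} = P \left(-8 + 2 P\right)$ ($b{\left(P \right)} = \left(\left(-8 + P\right) + P\right) P = \left(-8 + 2 P\right) P = P \left(-8 + 2 P\right)$)
$\frac{1}{b{\left(-202 \right)} + 1 \cdot 1323} = \frac{1}{2 \left(-202\right) \left(-4 - 202\right) + 1 \cdot 1323} = \frac{1}{2 \left(-202\right) \left(-206\right) + 1323} = \frac{1}{83224 + 1323} = \frac{1}{84547}$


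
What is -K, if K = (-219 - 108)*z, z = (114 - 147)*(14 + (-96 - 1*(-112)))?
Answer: -323730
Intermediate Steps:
z = -990 (z = -33*(14 + (-96 + 112)) = -33*(14 + 16) = -33*30 = -990)
K = 323730 (K = (-219 - 108)*(-990) = -327*(-990) = 323730)
-K = -1*323730 = -323730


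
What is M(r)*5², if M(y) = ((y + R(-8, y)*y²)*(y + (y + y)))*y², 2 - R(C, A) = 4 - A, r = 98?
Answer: 65089215130800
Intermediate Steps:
R(C, A) = -2 + A (R(C, A) = 2 - (4 - A) = 2 + (-4 + A) = -2 + A)
M(y) = 3*y³*(y + y²*(-2 + y)) (M(y) = ((y + (-2 + y)*y²)*(y + (y + y)))*y² = ((y + y²*(-2 + y))*(y + 2*y))*y² = ((y + y²*(-2 + y))*(3*y))*y² = (3*y*(y + y²*(-2 + y)))*y² = 3*y³*(y + y²*(-2 + y)))
M(r)*5² = (3*98⁴*(1 + 98*(-2 + 98)))*5² = (3*92236816*(1 + 98*96))*25 = (3*92236816*(1 + 9408))*25 = (3*92236816*9409)*25 = 2603568605232*25 = 65089215130800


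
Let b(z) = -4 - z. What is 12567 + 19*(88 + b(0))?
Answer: 14163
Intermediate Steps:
12567 + 19*(88 + b(0)) = 12567 + 19*(88 + (-4 - 1*0)) = 12567 + 19*(88 + (-4 + 0)) = 12567 + 19*(88 - 4) = 12567 + 19*84 = 12567 + 1596 = 14163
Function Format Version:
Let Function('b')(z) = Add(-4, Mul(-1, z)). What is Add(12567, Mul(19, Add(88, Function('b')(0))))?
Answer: 14163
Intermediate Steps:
Add(12567, Mul(19, Add(88, Function('b')(0)))) = Add(12567, Mul(19, Add(88, Add(-4, Mul(-1, 0))))) = Add(12567, Mul(19, Add(88, Add(-4, 0)))) = Add(12567, Mul(19, Add(88, -4))) = Add(12567, Mul(19, 84)) = Add(12567, 1596) = 14163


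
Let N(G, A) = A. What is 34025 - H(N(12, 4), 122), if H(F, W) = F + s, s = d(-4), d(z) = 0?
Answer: 34021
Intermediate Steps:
s = 0
H(F, W) = F (H(F, W) = F + 0 = F)
34025 - H(N(12, 4), 122) = 34025 - 1*4 = 34025 - 4 = 34021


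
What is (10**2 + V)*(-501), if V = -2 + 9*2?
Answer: -58116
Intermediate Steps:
V = 16 (V = -2 + 18 = 16)
(10**2 + V)*(-501) = (10**2 + 16)*(-501) = (100 + 16)*(-501) = 116*(-501) = -58116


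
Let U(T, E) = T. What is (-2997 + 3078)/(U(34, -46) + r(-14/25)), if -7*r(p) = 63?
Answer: 81/25 ≈ 3.2400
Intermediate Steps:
r(p) = -9 (r(p) = -1/7*63 = -9)
(-2997 + 3078)/(U(34, -46) + r(-14/25)) = (-2997 + 3078)/(34 - 9) = 81/25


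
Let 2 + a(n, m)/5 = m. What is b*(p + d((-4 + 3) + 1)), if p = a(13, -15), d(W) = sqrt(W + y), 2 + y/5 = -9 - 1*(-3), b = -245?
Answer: 20825 - 490*I*sqrt(10) ≈ 20825.0 - 1549.5*I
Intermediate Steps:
a(n, m) = -10 + 5*m
y = -40 (y = -10 + 5*(-9 - 1*(-3)) = -10 + 5*(-9 + 3) = -10 + 5*(-6) = -10 - 30 = -40)
d(W) = sqrt(-40 + W) (d(W) = sqrt(W - 40) = sqrt(-40 + W))
p = -85 (p = -10 + 5*(-15) = -10 - 75 = -85)
b*(p + d((-4 + 3) + 1)) = -245*(-85 + sqrt(-40 + ((-4 + 3) + 1))) = -245*(-85 + sqrt(-40 + (-1 + 1))) = -245*(-85 + sqrt(-40 + 0)) = -245*(-85 + sqrt(-40)) = -245*(-85 + 2*I*sqrt(10)) = 20825 - 490*I*sqrt(10)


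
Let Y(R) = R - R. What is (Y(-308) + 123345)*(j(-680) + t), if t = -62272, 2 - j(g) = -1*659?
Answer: -7599408795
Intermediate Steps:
j(g) = 661 (j(g) = 2 - (-1)*659 = 2 - 1*(-659) = 2 + 659 = 661)
Y(R) = 0
(Y(-308) + 123345)*(j(-680) + t) = (0 + 123345)*(661 - 62272) = 123345*(-61611) = -7599408795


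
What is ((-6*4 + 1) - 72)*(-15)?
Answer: 1425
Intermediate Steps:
((-6*4 + 1) - 72)*(-15) = ((-24 + 1) - 72)*(-15) = (-23 - 72)*(-15) = -95*(-15) = 1425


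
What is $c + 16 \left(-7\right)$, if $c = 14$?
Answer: $-98$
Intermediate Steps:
$c + 16 \left(-7\right) = 14 + 16 \left(-7\right) = 14 - 112 = -98$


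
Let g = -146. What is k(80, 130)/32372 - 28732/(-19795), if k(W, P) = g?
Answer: 463611117/320401870 ≈ 1.4470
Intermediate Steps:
k(W, P) = -146
k(80, 130)/32372 - 28732/(-19795) = -146/32372 - 28732/(-19795) = -146*1/32372 - 28732*(-1/19795) = -73/16186 + 28732/19795 = 463611117/320401870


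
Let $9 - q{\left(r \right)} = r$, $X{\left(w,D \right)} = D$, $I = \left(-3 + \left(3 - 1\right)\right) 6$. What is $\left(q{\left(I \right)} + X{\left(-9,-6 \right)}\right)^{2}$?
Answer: $81$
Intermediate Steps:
$I = -6$ ($I = \left(-3 + \left(3 - 1\right)\right) 6 = \left(-3 + 2\right) 6 = \left(-1\right) 6 = -6$)
$q{\left(r \right)} = 9 - r$
$\left(q{\left(I \right)} + X{\left(-9,-6 \right)}\right)^{2} = \left(\left(9 - -6\right) - 6\right)^{2} = \left(\left(9 + 6\right) - 6\right)^{2} = \left(15 - 6\right)^{2} = 9^{2} = 81$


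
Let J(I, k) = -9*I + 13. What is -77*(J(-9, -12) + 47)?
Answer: -10857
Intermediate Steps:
J(I, k) = 13 - 9*I
-77*(J(-9, -12) + 47) = -77*((13 - 9*(-9)) + 47) = -77*((13 + 81) + 47) = -77*(94 + 47) = -77*141 = -10857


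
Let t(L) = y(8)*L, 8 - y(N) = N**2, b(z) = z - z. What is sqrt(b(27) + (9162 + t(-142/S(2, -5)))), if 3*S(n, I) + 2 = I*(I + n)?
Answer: sqrt(1858506)/13 ≈ 104.87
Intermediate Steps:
b(z) = 0
S(n, I) = -2/3 + I*(I + n)/3 (S(n, I) = -2/3 + (I*(I + n))/3 = -2/3 + I*(I + n)/3)
y(N) = 8 - N**2
t(L) = -56*L (t(L) = (8 - 1*8**2)*L = (8 - 1*64)*L = (8 - 64)*L = -56*L)
sqrt(b(27) + (9162 + t(-142/S(2, -5)))) = sqrt(0 + (9162 - (-7952)/(-2/3 + (1/3)*(-5)**2 + (1/3)*(-5)*2))) = sqrt(0 + (9162 - (-7952)/(-2/3 + (1/3)*25 - 10/3))) = sqrt(0 + (9162 - (-7952)/(-2/3 + 25/3 - 10/3))) = sqrt(0 + (9162 - (-7952)/13/3)) = sqrt(0 + (9162 - (-7952)*3/13)) = sqrt(0 + (9162 - 56*(-426/13))) = sqrt(0 + (9162 + 23856/13)) = sqrt(0 + 142962/13) = sqrt(142962/13) = sqrt(1858506)/13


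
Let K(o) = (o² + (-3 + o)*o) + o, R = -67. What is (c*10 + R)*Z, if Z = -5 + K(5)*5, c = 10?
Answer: 6435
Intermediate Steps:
K(o) = o + o² + o*(-3 + o) (K(o) = (o² + o*(-3 + o)) + o = o + o² + o*(-3 + o))
Z = 195 (Z = -5 + (2*5*(-1 + 5))*5 = -5 + (2*5*4)*5 = -5 + 40*5 = -5 + 200 = 195)
(c*10 + R)*Z = (10*10 - 67)*195 = (100 - 67)*195 = 33*195 = 6435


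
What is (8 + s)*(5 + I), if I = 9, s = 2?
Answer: 140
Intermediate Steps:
(8 + s)*(5 + I) = (8 + 2)*(5 + 9) = 10*14 = 140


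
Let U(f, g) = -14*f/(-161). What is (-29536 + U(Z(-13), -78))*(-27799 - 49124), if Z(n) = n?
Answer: 52257947742/23 ≈ 2.2721e+9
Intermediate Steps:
U(f, g) = 2*f/23 (U(f, g) = -14*f*(-1/161) = 2*f/23)
(-29536 + U(Z(-13), -78))*(-27799 - 49124) = (-29536 + (2/23)*(-13))*(-27799 - 49124) = (-29536 - 26/23)*(-76923) = -679354/23*(-76923) = 52257947742/23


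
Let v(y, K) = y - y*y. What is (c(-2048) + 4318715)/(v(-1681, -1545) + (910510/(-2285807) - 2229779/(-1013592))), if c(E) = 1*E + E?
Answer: -9996435867292948536/6550827457174918115 ≈ -1.5260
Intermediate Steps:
c(E) = 2*E (c(E) = E + E = 2*E)
v(y, K) = y - y²
(c(-2048) + 4318715)/(v(-1681, -1545) + (910510/(-2285807) - 2229779/(-1013592))) = (2*(-2048) + 4318715)/(-1681*(1 - 1*(-1681)) + (910510/(-2285807) - 2229779/(-1013592))) = (-4096 + 4318715)/(-1681*(1 + 1681) + (910510*(-1/2285807) - 2229779*(-1/1013592))) = 4314619/(-1681*1682 + (-910510/2285807 + 2229779/1013592)) = 4314619/(-2827442 + 4173958794733/2316875688744) = 4314619/(-6550827457174918115/2316875688744) = 4314619*(-2316875688744/6550827457174918115) = -9996435867292948536/6550827457174918115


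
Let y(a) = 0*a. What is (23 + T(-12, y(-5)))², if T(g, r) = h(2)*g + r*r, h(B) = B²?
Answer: 625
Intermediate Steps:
y(a) = 0
T(g, r) = r² + 4*g (T(g, r) = 2²*g + r*r = 4*g + r² = r² + 4*g)
(23 + T(-12, y(-5)))² = (23 + (0² + 4*(-12)))² = (23 + (0 - 48))² = (23 - 48)² = (-25)² = 625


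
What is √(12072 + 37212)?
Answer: 222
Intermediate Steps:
√(12072 + 37212) = √49284 = 222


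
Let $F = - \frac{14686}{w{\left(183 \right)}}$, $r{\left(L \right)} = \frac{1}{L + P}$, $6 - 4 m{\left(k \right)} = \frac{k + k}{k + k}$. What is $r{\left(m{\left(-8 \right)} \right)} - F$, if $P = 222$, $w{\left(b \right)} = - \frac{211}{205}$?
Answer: $- \frac{2688491746}{188423} \approx -14268.0$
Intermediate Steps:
$w{\left(b \right)} = - \frac{211}{205}$ ($w{\left(b \right)} = \left(-211\right) \frac{1}{205} = - \frac{211}{205}$)
$m{\left(k \right)} = \frac{5}{4}$ ($m{\left(k \right)} = \frac{3}{2} - \frac{\left(k + k\right) \frac{1}{k + k}}{4} = \frac{3}{2} - \frac{2 k \frac{1}{2 k}}{4} = \frac{3}{2} - \frac{1}{4} = \frac{5}{4}$)
$r{\left(L \right)} = \frac{1}{222 + L}$ ($r{\left(L \right)} = \frac{1}{L + 222} = \frac{1}{222 + L}$)
$F = \frac{3010630}{211}$ ($F = - \frac{14686}{- \frac{211}{205}} = \left(-14686\right) \left(- \frac{205}{211}\right) = \frac{3010630}{211} \approx 14268.0$)
$r{\left(m{\left(-8 \right)} \right)} - F = \frac{1}{222 + \frac{5}{4}} - \frac{3010630}{211} = \frac{1}{\frac{893}{4}} - \frac{3010630}{211} = \frac{4}{893} - \frac{3010630}{211} = - \frac{2688491746}{188423}$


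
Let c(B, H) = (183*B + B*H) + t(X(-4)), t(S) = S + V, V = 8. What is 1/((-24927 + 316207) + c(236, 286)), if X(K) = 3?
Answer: 1/401975 ≈ 2.4877e-6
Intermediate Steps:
t(S) = 8 + S (t(S) = S + 8 = 8 + S)
c(B, H) = 11 + 183*B + B*H (c(B, H) = (183*B + B*H) + (8 + 3) = (183*B + B*H) + 11 = 11 + 183*B + B*H)
1/((-24927 + 316207) + c(236, 286)) = 1/((-24927 + 316207) + (11 + 183*236 + 236*286)) = 1/(291280 + (11 + 43188 + 67496)) = 1/(291280 + 110695) = 1/401975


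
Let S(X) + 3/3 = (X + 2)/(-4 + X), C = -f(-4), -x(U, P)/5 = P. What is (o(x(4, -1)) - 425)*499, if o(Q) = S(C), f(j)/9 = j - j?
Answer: -425647/2 ≈ -2.1282e+5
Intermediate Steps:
f(j) = 0 (f(j) = 9*(j - j) = 9*0 = 0)
x(U, P) = -5*P
C = 0 (C = -1*0 = 0)
S(X) = -1 + (2 + X)/(-4 + X) (S(X) = -1 + (X + 2)/(-4 + X) = -1 + (2 + X)/(-4 + X))
o(Q) = -3/2 (o(Q) = 6/(-4 + 0) = 6/(-4) = 6*(-¼) = -3/2)
(o(x(4, -1)) - 425)*499 = (-3/2 - 425)*499 = -853/2*499 = -425647/2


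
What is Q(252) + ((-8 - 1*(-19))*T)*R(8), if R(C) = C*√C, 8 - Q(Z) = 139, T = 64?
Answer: -131 + 11264*√2 ≈ 15799.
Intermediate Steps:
Q(Z) = -131 (Q(Z) = 8 - 1*139 = 8 - 139 = -131)
R(C) = C^(3/2)
Q(252) + ((-8 - 1*(-19))*T)*R(8) = -131 + ((-8 - 1*(-19))*64)*8^(3/2) = -131 + ((-8 + 19)*64)*(16*√2) = -131 + (11*64)*(16*√2) = -131 + 704*(16*√2) = -131 + 11264*√2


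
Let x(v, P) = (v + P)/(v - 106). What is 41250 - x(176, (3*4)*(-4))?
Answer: 1443686/35 ≈ 41248.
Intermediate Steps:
x(v, P) = (P + v)/(-106 + v)
41250 - x(176, (3*4)*(-4)) = 41250 - ((3*4)*(-4) + 176)/(-106 + 176) = 41250 - (12*(-4) + 176)/70 = 41250 - (-48 + 176)/70 = 41250 - 128/70 = 41250 - 1*64/35 = 41250 - 64/35 = 1443686/35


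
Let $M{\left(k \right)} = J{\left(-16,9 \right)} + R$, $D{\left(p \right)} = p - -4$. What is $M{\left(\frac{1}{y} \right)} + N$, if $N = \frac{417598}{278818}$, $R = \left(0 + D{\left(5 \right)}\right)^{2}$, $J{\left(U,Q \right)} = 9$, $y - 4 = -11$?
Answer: $\frac{12755609}{139409} \approx 91.498$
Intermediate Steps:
$y = -7$ ($y = 4 - 11 = -7$)
$D{\left(p \right)} = 4 + p$ ($D{\left(p \right)} = p + 4 = 4 + p$)
$R = 81$ ($R = \left(0 + \left(4 + 5\right)\right)^{2} = \left(0 + 9\right)^{2} = 9^{2} = 81$)
$N = \frac{208799}{139409}$ ($N = 417598 \cdot \frac{1}{278818} = \frac{208799}{139409} \approx 1.4977$)
$M{\left(k \right)} = 90$ ($M{\left(k \right)} = 9 + 81 = 90$)
$M{\left(\frac{1}{y} \right)} + N = 90 + \frac{208799}{139409} = \frac{12755609}{139409}$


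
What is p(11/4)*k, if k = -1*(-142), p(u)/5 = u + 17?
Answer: 28045/2 ≈ 14023.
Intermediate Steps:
p(u) = 85 + 5*u (p(u) = 5*(u + 17) = 5*(17 + u) = 85 + 5*u)
k = 142
p(11/4)*k = (85 + 5*(11/4))*142 = (85 + 55/4)*142 = (395/4)*142 = 28045/2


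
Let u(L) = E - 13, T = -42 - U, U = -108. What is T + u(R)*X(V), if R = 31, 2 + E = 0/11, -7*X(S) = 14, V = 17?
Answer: 96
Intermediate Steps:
X(S) = -2 (X(S) = -⅐*14 = -2)
E = -2 (E = -2 + 0/11 = -2 + 0*(1/11) = -2 + 0 = -2)
T = 66 (T = -42 - 1*(-108) = -42 + 108 = 66)
u(L) = -15 (u(L) = -2 - 13 = -15)
T + u(R)*X(V) = 66 - 15*(-2) = 66 + 30 = 96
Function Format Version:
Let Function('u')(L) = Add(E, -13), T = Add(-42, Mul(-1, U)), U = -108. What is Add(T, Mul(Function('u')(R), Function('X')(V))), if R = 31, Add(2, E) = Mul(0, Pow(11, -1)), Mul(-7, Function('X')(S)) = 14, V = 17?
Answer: 96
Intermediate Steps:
Function('X')(S) = -2 (Function('X')(S) = Mul(Rational(-1, 7), 14) = -2)
E = -2 (E = Add(-2, Mul(0, Pow(11, -1))) = Add(-2, Mul(0, Rational(1, 11))) = Add(-2, 0) = -2)
T = 66 (T = Add(-42, Mul(-1, -108)) = Add(-42, 108) = 66)
Function('u')(L) = -15 (Function('u')(L) = Add(-2, -13) = -15)
Add(T, Mul(Function('u')(R), Function('X')(V))) = Add(66, Mul(-15, -2)) = Add(66, 30) = 96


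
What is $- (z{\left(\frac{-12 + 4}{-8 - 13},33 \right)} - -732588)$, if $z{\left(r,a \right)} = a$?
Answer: $-732621$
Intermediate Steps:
$- (z{\left(\frac{-12 + 4}{-8 - 13},33 \right)} - -732588) = - (33 - -732588) = - (33 + 732588) = \left(-1\right) 732621 = -732621$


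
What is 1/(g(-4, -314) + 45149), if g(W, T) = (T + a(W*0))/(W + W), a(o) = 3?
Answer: 8/361503 ≈ 2.2130e-5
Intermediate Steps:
g(W, T) = (3 + T)/(2*W) (g(W, T) = (T + 3)/(W + W) = (3 + T)/((2*W)) = (3 + T)*(1/(2*W)) = (3 + T)/(2*W))
1/(g(-4, -314) + 45149) = 1/((1/2)*(3 - 314)/(-4) + 45149) = 1/((1/2)*(-1/4)*(-311) + 45149) = 1/(311/8 + 45149) = 1/(361503/8) = 8/361503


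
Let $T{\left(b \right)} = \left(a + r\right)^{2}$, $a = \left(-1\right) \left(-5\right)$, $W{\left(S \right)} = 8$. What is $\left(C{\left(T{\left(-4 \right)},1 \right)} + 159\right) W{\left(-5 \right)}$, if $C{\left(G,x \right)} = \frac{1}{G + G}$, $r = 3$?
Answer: $\frac{20353}{16} \approx 1272.1$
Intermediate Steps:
$a = 5$
$T{\left(b \right)} = 64$ ($T{\left(b \right)} = \left(5 + 3\right)^{2} = 8^{2} = 64$)
$C{\left(G,x \right)} = \frac{1}{2 G}$
$\left(C{\left(T{\left(-4 \right)},1 \right)} + 159\right) W{\left(-5 \right)} = \left(\frac{1}{2 \cdot 64} + 159\right) 8 = \left(\frac{1}{2} \cdot \frac{1}{64} + 159\right) 8 = \left(\frac{1}{128} + 159\right) 8 = \frac{20353}{128} \cdot 8 = \frac{20353}{16}$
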